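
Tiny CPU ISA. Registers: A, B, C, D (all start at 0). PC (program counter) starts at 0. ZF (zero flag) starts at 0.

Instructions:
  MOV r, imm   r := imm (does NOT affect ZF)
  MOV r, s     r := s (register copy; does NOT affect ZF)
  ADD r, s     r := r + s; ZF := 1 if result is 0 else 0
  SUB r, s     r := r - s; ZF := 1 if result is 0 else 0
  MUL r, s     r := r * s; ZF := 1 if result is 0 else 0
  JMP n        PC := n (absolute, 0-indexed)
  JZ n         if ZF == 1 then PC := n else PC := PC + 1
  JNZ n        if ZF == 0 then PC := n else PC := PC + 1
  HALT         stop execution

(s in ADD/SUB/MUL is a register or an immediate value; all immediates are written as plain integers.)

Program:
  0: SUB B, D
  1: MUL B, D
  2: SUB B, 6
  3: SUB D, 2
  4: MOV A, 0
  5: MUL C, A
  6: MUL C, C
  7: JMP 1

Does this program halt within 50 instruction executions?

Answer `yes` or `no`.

Step 1: PC=0 exec 'SUB B, D'. After: A=0 B=0 C=0 D=0 ZF=1 PC=1
Step 2: PC=1 exec 'MUL B, D'. After: A=0 B=0 C=0 D=0 ZF=1 PC=2
Step 3: PC=2 exec 'SUB B, 6'. After: A=0 B=-6 C=0 D=0 ZF=0 PC=3
Step 4: PC=3 exec 'SUB D, 2'. After: A=0 B=-6 C=0 D=-2 ZF=0 PC=4
Step 5: PC=4 exec 'MOV A, 0'. After: A=0 B=-6 C=0 D=-2 ZF=0 PC=5
Step 6: PC=5 exec 'MUL C, A'. After: A=0 B=-6 C=0 D=-2 ZF=1 PC=6
Step 7: PC=6 exec 'MUL C, C'. After: A=0 B=-6 C=0 D=-2 ZF=1 PC=7
Step 8: PC=7 exec 'JMP 1'. After: A=0 B=-6 C=0 D=-2 ZF=1 PC=1
Step 9: PC=1 exec 'MUL B, D'. After: A=0 B=12 C=0 D=-2 ZF=0 PC=2
Step 10: PC=2 exec 'SUB B, 6'. After: A=0 B=6 C=0 D=-2 ZF=0 PC=3
Step 11: PC=3 exec 'SUB D, 2'. After: A=0 B=6 C=0 D=-4 ZF=0 PC=4
Step 12: PC=4 exec 'MOV A, 0'. After: A=0 B=6 C=0 D=-4 ZF=0 PC=5
Step 13: PC=5 exec 'MUL C, A'. After: A=0 B=6 C=0 D=-4 ZF=1 PC=6
Step 14: PC=6 exec 'MUL C, C'. After: A=0 B=6 C=0 D=-4 ZF=1 PC=7
Step 15: PC=7 exec 'JMP 1'. After: A=0 B=6 C=0 D=-4 ZF=1 PC=1
After 50 steps: not halted. PC revisits the same instructions with no path to HALT; will never halt.

Answer: no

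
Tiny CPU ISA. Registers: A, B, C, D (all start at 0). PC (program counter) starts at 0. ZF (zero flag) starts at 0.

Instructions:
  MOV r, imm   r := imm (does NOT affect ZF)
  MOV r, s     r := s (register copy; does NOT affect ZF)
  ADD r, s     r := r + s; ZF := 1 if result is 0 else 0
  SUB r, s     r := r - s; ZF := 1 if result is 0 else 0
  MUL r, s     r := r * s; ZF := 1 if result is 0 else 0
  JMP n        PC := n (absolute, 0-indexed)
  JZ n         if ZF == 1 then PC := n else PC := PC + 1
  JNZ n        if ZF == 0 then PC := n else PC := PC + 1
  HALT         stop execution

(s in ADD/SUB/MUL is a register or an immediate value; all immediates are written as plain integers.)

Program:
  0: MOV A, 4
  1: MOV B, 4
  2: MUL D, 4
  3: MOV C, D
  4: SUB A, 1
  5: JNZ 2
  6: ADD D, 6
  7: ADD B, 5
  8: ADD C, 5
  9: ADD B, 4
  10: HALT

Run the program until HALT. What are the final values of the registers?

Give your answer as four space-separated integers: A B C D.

Step 1: PC=0 exec 'MOV A, 4'. After: A=4 B=0 C=0 D=0 ZF=0 PC=1
Step 2: PC=1 exec 'MOV B, 4'. After: A=4 B=4 C=0 D=0 ZF=0 PC=2
Step 3: PC=2 exec 'MUL D, 4'. After: A=4 B=4 C=0 D=0 ZF=1 PC=3
Step 4: PC=3 exec 'MOV C, D'. After: A=4 B=4 C=0 D=0 ZF=1 PC=4
Step 5: PC=4 exec 'SUB A, 1'. After: A=3 B=4 C=0 D=0 ZF=0 PC=5
Step 6: PC=5 exec 'JNZ 2'. After: A=3 B=4 C=0 D=0 ZF=0 PC=2
Step 7: PC=2 exec 'MUL D, 4'. After: A=3 B=4 C=0 D=0 ZF=1 PC=3
Step 8: PC=3 exec 'MOV C, D'. After: A=3 B=4 C=0 D=0 ZF=1 PC=4
Step 9: PC=4 exec 'SUB A, 1'. After: A=2 B=4 C=0 D=0 ZF=0 PC=5
Step 10: PC=5 exec 'JNZ 2'. After: A=2 B=4 C=0 D=0 ZF=0 PC=2
Step 11: PC=2 exec 'MUL D, 4'. After: A=2 B=4 C=0 D=0 ZF=1 PC=3
Step 12: PC=3 exec 'MOV C, D'. After: A=2 B=4 C=0 D=0 ZF=1 PC=4
Step 13: PC=4 exec 'SUB A, 1'. After: A=1 B=4 C=0 D=0 ZF=0 PC=5
Step 14: PC=5 exec 'JNZ 2'. After: A=1 B=4 C=0 D=0 ZF=0 PC=2
Step 15: PC=2 exec 'MUL D, 4'. After: A=1 B=4 C=0 D=0 ZF=1 PC=3
Step 16: PC=3 exec 'MOV C, D'. After: A=1 B=4 C=0 D=0 ZF=1 PC=4
Step 17: PC=4 exec 'SUB A, 1'. After: A=0 B=4 C=0 D=0 ZF=1 PC=5
Step 18: PC=5 exec 'JNZ 2'. After: A=0 B=4 C=0 D=0 ZF=1 PC=6
Step 19: PC=6 exec 'ADD D, 6'. After: A=0 B=4 C=0 D=6 ZF=0 PC=7
Step 20: PC=7 exec 'ADD B, 5'. After: A=0 B=9 C=0 D=6 ZF=0 PC=8
Step 21: PC=8 exec 'ADD C, 5'. After: A=0 B=9 C=5 D=6 ZF=0 PC=9
Step 22: PC=9 exec 'ADD B, 4'. After: A=0 B=13 C=5 D=6 ZF=0 PC=10
Step 23: PC=10 exec 'HALT'. After: A=0 B=13 C=5 D=6 ZF=0 PC=10 HALTED

Answer: 0 13 5 6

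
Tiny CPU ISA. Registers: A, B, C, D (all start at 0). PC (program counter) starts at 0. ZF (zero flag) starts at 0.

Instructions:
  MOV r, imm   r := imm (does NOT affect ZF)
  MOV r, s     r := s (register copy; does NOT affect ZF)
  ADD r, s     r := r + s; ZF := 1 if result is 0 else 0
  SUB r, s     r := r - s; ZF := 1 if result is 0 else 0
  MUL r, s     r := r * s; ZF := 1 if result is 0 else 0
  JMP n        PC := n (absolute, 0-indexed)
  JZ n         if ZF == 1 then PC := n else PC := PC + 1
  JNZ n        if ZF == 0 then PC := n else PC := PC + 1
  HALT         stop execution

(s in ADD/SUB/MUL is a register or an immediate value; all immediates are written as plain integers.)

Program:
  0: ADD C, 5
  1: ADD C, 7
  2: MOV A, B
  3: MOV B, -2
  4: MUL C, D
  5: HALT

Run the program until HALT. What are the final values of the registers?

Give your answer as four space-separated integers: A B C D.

Step 1: PC=0 exec 'ADD C, 5'. After: A=0 B=0 C=5 D=0 ZF=0 PC=1
Step 2: PC=1 exec 'ADD C, 7'. After: A=0 B=0 C=12 D=0 ZF=0 PC=2
Step 3: PC=2 exec 'MOV A, B'. After: A=0 B=0 C=12 D=0 ZF=0 PC=3
Step 4: PC=3 exec 'MOV B, -2'. After: A=0 B=-2 C=12 D=0 ZF=0 PC=4
Step 5: PC=4 exec 'MUL C, D'. After: A=0 B=-2 C=0 D=0 ZF=1 PC=5
Step 6: PC=5 exec 'HALT'. After: A=0 B=-2 C=0 D=0 ZF=1 PC=5 HALTED

Answer: 0 -2 0 0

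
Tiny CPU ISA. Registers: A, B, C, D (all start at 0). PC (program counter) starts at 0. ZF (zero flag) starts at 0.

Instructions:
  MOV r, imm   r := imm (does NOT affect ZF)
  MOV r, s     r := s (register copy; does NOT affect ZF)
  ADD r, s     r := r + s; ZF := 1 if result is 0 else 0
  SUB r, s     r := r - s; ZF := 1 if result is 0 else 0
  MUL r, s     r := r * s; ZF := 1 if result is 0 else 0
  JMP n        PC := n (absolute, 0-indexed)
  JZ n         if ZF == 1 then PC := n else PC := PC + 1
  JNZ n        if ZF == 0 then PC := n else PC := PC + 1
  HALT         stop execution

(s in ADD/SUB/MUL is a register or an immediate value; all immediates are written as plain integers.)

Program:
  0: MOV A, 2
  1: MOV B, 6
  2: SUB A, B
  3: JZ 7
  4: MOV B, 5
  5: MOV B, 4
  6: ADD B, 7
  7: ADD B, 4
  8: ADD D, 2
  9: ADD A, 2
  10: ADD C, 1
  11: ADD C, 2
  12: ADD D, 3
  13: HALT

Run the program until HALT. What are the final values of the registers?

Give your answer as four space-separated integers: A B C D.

Step 1: PC=0 exec 'MOV A, 2'. After: A=2 B=0 C=0 D=0 ZF=0 PC=1
Step 2: PC=1 exec 'MOV B, 6'. After: A=2 B=6 C=0 D=0 ZF=0 PC=2
Step 3: PC=2 exec 'SUB A, B'. After: A=-4 B=6 C=0 D=0 ZF=0 PC=3
Step 4: PC=3 exec 'JZ 7'. After: A=-4 B=6 C=0 D=0 ZF=0 PC=4
Step 5: PC=4 exec 'MOV B, 5'. After: A=-4 B=5 C=0 D=0 ZF=0 PC=5
Step 6: PC=5 exec 'MOV B, 4'. After: A=-4 B=4 C=0 D=0 ZF=0 PC=6
Step 7: PC=6 exec 'ADD B, 7'. After: A=-4 B=11 C=0 D=0 ZF=0 PC=7
Step 8: PC=7 exec 'ADD B, 4'. After: A=-4 B=15 C=0 D=0 ZF=0 PC=8
Step 9: PC=8 exec 'ADD D, 2'. After: A=-4 B=15 C=0 D=2 ZF=0 PC=9
Step 10: PC=9 exec 'ADD A, 2'. After: A=-2 B=15 C=0 D=2 ZF=0 PC=10
Step 11: PC=10 exec 'ADD C, 1'. After: A=-2 B=15 C=1 D=2 ZF=0 PC=11
Step 12: PC=11 exec 'ADD C, 2'. After: A=-2 B=15 C=3 D=2 ZF=0 PC=12
Step 13: PC=12 exec 'ADD D, 3'. After: A=-2 B=15 C=3 D=5 ZF=0 PC=13
Step 14: PC=13 exec 'HALT'. After: A=-2 B=15 C=3 D=5 ZF=0 PC=13 HALTED

Answer: -2 15 3 5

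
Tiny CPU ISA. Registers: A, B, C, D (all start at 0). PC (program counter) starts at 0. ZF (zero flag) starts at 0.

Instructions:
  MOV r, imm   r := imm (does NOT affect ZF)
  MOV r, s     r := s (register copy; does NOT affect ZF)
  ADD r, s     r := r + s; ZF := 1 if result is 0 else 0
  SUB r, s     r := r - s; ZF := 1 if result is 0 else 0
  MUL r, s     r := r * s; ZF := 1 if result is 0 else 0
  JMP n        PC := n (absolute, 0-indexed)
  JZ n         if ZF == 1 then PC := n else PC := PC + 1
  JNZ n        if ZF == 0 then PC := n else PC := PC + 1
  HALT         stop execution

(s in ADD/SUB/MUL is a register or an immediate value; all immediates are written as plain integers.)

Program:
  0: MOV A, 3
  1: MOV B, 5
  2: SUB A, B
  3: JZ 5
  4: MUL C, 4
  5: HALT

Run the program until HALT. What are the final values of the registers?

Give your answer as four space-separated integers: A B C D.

Answer: -2 5 0 0

Derivation:
Step 1: PC=0 exec 'MOV A, 3'. After: A=3 B=0 C=0 D=0 ZF=0 PC=1
Step 2: PC=1 exec 'MOV B, 5'. After: A=3 B=5 C=0 D=0 ZF=0 PC=2
Step 3: PC=2 exec 'SUB A, B'. After: A=-2 B=5 C=0 D=0 ZF=0 PC=3
Step 4: PC=3 exec 'JZ 5'. After: A=-2 B=5 C=0 D=0 ZF=0 PC=4
Step 5: PC=4 exec 'MUL C, 4'. After: A=-2 B=5 C=0 D=0 ZF=1 PC=5
Step 6: PC=5 exec 'HALT'. After: A=-2 B=5 C=0 D=0 ZF=1 PC=5 HALTED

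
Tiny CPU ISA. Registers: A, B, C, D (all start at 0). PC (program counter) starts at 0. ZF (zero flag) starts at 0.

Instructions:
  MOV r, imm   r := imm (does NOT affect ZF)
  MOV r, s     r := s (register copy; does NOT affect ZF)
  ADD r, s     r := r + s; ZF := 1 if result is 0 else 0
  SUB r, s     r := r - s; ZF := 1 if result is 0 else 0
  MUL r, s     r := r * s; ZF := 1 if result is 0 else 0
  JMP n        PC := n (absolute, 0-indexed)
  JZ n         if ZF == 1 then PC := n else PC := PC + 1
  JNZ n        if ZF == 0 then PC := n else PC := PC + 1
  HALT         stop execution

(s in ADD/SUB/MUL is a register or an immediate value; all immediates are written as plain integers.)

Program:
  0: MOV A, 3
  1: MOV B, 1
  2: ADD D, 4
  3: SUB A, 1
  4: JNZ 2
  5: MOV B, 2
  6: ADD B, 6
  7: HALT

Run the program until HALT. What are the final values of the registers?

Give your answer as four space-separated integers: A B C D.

Answer: 0 8 0 12

Derivation:
Step 1: PC=0 exec 'MOV A, 3'. After: A=3 B=0 C=0 D=0 ZF=0 PC=1
Step 2: PC=1 exec 'MOV B, 1'. After: A=3 B=1 C=0 D=0 ZF=0 PC=2
Step 3: PC=2 exec 'ADD D, 4'. After: A=3 B=1 C=0 D=4 ZF=0 PC=3
Step 4: PC=3 exec 'SUB A, 1'. After: A=2 B=1 C=0 D=4 ZF=0 PC=4
Step 5: PC=4 exec 'JNZ 2'. After: A=2 B=1 C=0 D=4 ZF=0 PC=2
Step 6: PC=2 exec 'ADD D, 4'. After: A=2 B=1 C=0 D=8 ZF=0 PC=3
Step 7: PC=3 exec 'SUB A, 1'. After: A=1 B=1 C=0 D=8 ZF=0 PC=4
Step 8: PC=4 exec 'JNZ 2'. After: A=1 B=1 C=0 D=8 ZF=0 PC=2
Step 9: PC=2 exec 'ADD D, 4'. After: A=1 B=1 C=0 D=12 ZF=0 PC=3
Step 10: PC=3 exec 'SUB A, 1'. After: A=0 B=1 C=0 D=12 ZF=1 PC=4
Step 11: PC=4 exec 'JNZ 2'. After: A=0 B=1 C=0 D=12 ZF=1 PC=5
Step 12: PC=5 exec 'MOV B, 2'. After: A=0 B=2 C=0 D=12 ZF=1 PC=6
Step 13: PC=6 exec 'ADD B, 6'. After: A=0 B=8 C=0 D=12 ZF=0 PC=7
Step 14: PC=7 exec 'HALT'. After: A=0 B=8 C=0 D=12 ZF=0 PC=7 HALTED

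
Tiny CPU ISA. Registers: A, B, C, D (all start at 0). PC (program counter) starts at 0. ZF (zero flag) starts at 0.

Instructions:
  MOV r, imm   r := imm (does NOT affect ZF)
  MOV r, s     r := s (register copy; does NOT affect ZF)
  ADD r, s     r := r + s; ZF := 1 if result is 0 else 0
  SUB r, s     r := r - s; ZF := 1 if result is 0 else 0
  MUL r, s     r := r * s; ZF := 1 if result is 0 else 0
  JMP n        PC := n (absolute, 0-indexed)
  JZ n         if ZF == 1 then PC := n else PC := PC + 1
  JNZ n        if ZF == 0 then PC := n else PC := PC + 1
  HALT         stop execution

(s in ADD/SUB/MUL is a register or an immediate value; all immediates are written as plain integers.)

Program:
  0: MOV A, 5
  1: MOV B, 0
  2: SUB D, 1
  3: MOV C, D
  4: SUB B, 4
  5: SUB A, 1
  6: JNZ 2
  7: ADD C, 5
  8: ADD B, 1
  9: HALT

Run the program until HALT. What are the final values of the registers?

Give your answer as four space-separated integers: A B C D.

Answer: 0 -19 0 -5

Derivation:
Step 1: PC=0 exec 'MOV A, 5'. After: A=5 B=0 C=0 D=0 ZF=0 PC=1
Step 2: PC=1 exec 'MOV B, 0'. After: A=5 B=0 C=0 D=0 ZF=0 PC=2
Step 3: PC=2 exec 'SUB D, 1'. After: A=5 B=0 C=0 D=-1 ZF=0 PC=3
Step 4: PC=3 exec 'MOV C, D'. After: A=5 B=0 C=-1 D=-1 ZF=0 PC=4
Step 5: PC=4 exec 'SUB B, 4'. After: A=5 B=-4 C=-1 D=-1 ZF=0 PC=5
Step 6: PC=5 exec 'SUB A, 1'. After: A=4 B=-4 C=-1 D=-1 ZF=0 PC=6
Step 7: PC=6 exec 'JNZ 2'. After: A=4 B=-4 C=-1 D=-1 ZF=0 PC=2
Step 8: PC=2 exec 'SUB D, 1'. After: A=4 B=-4 C=-1 D=-2 ZF=0 PC=3
Step 9: PC=3 exec 'MOV C, D'. After: A=4 B=-4 C=-2 D=-2 ZF=0 PC=4
Step 10: PC=4 exec 'SUB B, 4'. After: A=4 B=-8 C=-2 D=-2 ZF=0 PC=5
Step 11: PC=5 exec 'SUB A, 1'. After: A=3 B=-8 C=-2 D=-2 ZF=0 PC=6
Step 12: PC=6 exec 'JNZ 2'. After: A=3 B=-8 C=-2 D=-2 ZF=0 PC=2
Step 13: PC=2 exec 'SUB D, 1'. After: A=3 B=-8 C=-2 D=-3 ZF=0 PC=3
Step 14: PC=3 exec 'MOV C, D'. After: A=3 B=-8 C=-3 D=-3 ZF=0 PC=4
Step 15: PC=4 exec 'SUB B, 4'. After: A=3 B=-12 C=-3 D=-3 ZF=0 PC=5
Step 16: PC=5 exec 'SUB A, 1'. After: A=2 B=-12 C=-3 D=-3 ZF=0 PC=6
Step 17: PC=6 exec 'JNZ 2'. After: A=2 B=-12 C=-3 D=-3 ZF=0 PC=2
Step 18: PC=2 exec 'SUB D, 1'. After: A=2 B=-12 C=-3 D=-4 ZF=0 PC=3
Step 19: PC=3 exec 'MOV C, D'. After: A=2 B=-12 C=-4 D=-4 ZF=0 PC=4
Step 20: PC=4 exec 'SUB B, 4'. After: A=2 B=-16 C=-4 D=-4 ZF=0 PC=5
Step 21: PC=5 exec 'SUB A, 1'. After: A=1 B=-16 C=-4 D=-4 ZF=0 PC=6
Step 22: PC=6 exec 'JNZ 2'. After: A=1 B=-16 C=-4 D=-4 ZF=0 PC=2
Step 23: PC=2 exec 'SUB D, 1'. After: A=1 B=-16 C=-4 D=-5 ZF=0 PC=3
Step 24: PC=3 exec 'MOV C, D'. After: A=1 B=-16 C=-5 D=-5 ZF=0 PC=4
Step 25: PC=4 exec 'SUB B, 4'. After: A=1 B=-20 C=-5 D=-5 ZF=0 PC=5
Step 26: PC=5 exec 'SUB A, 1'. After: A=0 B=-20 C=-5 D=-5 ZF=1 PC=6
Step 27: PC=6 exec 'JNZ 2'. After: A=0 B=-20 C=-5 D=-5 ZF=1 PC=7
Step 28: PC=7 exec 'ADD C, 5'. After: A=0 B=-20 C=0 D=-5 ZF=1 PC=8
Step 29: PC=8 exec 'ADD B, 1'. After: A=0 B=-19 C=0 D=-5 ZF=0 PC=9
Step 30: PC=9 exec 'HALT'. After: A=0 B=-19 C=0 D=-5 ZF=0 PC=9 HALTED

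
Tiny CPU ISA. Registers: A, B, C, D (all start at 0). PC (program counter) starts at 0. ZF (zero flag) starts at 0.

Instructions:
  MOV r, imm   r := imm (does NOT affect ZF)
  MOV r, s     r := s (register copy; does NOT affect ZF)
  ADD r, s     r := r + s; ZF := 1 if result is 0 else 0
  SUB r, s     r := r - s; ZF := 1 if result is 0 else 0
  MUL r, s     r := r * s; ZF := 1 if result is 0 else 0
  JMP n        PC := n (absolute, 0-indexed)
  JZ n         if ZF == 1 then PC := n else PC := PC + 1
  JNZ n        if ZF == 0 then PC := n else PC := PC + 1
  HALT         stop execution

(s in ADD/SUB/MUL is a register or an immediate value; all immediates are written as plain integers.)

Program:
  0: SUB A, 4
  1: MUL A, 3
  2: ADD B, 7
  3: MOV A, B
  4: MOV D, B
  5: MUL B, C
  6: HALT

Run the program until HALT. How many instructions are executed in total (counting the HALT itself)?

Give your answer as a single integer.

Step 1: PC=0 exec 'SUB A, 4'. After: A=-4 B=0 C=0 D=0 ZF=0 PC=1
Step 2: PC=1 exec 'MUL A, 3'. After: A=-12 B=0 C=0 D=0 ZF=0 PC=2
Step 3: PC=2 exec 'ADD B, 7'. After: A=-12 B=7 C=0 D=0 ZF=0 PC=3
Step 4: PC=3 exec 'MOV A, B'. After: A=7 B=7 C=0 D=0 ZF=0 PC=4
Step 5: PC=4 exec 'MOV D, B'. After: A=7 B=7 C=0 D=7 ZF=0 PC=5
Step 6: PC=5 exec 'MUL B, C'. After: A=7 B=0 C=0 D=7 ZF=1 PC=6
Step 7: PC=6 exec 'HALT'. After: A=7 B=0 C=0 D=7 ZF=1 PC=6 HALTED
Total instructions executed: 7

Answer: 7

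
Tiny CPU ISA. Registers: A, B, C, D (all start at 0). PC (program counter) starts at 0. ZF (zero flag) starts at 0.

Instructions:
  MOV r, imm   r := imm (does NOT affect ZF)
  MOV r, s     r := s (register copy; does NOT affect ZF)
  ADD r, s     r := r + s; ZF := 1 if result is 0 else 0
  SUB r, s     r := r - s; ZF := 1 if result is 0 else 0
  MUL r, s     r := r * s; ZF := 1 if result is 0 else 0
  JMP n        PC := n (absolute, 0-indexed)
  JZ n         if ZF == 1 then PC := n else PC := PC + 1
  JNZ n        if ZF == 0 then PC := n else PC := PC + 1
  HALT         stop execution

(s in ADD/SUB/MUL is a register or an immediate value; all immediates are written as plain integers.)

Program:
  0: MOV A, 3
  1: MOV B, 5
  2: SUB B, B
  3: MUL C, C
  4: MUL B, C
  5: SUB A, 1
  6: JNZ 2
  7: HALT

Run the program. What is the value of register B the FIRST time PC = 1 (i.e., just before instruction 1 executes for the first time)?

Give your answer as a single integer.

Step 1: PC=0 exec 'MOV A, 3'. After: A=3 B=0 C=0 D=0 ZF=0 PC=1
First time PC=1: B=0

0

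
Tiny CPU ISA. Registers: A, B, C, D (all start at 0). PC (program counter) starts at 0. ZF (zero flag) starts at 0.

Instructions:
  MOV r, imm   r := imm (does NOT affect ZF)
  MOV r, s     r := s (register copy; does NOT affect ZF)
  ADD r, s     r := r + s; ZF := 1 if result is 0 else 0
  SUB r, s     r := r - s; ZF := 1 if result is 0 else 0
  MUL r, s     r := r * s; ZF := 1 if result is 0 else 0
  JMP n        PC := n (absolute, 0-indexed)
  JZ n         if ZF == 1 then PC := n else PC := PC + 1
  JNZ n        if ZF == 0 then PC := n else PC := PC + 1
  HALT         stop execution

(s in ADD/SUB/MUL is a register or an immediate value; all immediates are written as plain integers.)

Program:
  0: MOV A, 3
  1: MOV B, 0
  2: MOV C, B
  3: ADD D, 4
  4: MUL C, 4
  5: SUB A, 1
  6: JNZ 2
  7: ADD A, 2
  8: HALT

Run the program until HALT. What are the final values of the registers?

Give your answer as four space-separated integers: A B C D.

Answer: 2 0 0 12

Derivation:
Step 1: PC=0 exec 'MOV A, 3'. After: A=3 B=0 C=0 D=0 ZF=0 PC=1
Step 2: PC=1 exec 'MOV B, 0'. After: A=3 B=0 C=0 D=0 ZF=0 PC=2
Step 3: PC=2 exec 'MOV C, B'. After: A=3 B=0 C=0 D=0 ZF=0 PC=3
Step 4: PC=3 exec 'ADD D, 4'. After: A=3 B=0 C=0 D=4 ZF=0 PC=4
Step 5: PC=4 exec 'MUL C, 4'. After: A=3 B=0 C=0 D=4 ZF=1 PC=5
Step 6: PC=5 exec 'SUB A, 1'. After: A=2 B=0 C=0 D=4 ZF=0 PC=6
Step 7: PC=6 exec 'JNZ 2'. After: A=2 B=0 C=0 D=4 ZF=0 PC=2
Step 8: PC=2 exec 'MOV C, B'. After: A=2 B=0 C=0 D=4 ZF=0 PC=3
Step 9: PC=3 exec 'ADD D, 4'. After: A=2 B=0 C=0 D=8 ZF=0 PC=4
Step 10: PC=4 exec 'MUL C, 4'. After: A=2 B=0 C=0 D=8 ZF=1 PC=5
Step 11: PC=5 exec 'SUB A, 1'. After: A=1 B=0 C=0 D=8 ZF=0 PC=6
Step 12: PC=6 exec 'JNZ 2'. After: A=1 B=0 C=0 D=8 ZF=0 PC=2
Step 13: PC=2 exec 'MOV C, B'. After: A=1 B=0 C=0 D=8 ZF=0 PC=3
Step 14: PC=3 exec 'ADD D, 4'. After: A=1 B=0 C=0 D=12 ZF=0 PC=4
Step 15: PC=4 exec 'MUL C, 4'. After: A=1 B=0 C=0 D=12 ZF=1 PC=5
Step 16: PC=5 exec 'SUB A, 1'. After: A=0 B=0 C=0 D=12 ZF=1 PC=6
Step 17: PC=6 exec 'JNZ 2'. After: A=0 B=0 C=0 D=12 ZF=1 PC=7
Step 18: PC=7 exec 'ADD A, 2'. After: A=2 B=0 C=0 D=12 ZF=0 PC=8
Step 19: PC=8 exec 'HALT'. After: A=2 B=0 C=0 D=12 ZF=0 PC=8 HALTED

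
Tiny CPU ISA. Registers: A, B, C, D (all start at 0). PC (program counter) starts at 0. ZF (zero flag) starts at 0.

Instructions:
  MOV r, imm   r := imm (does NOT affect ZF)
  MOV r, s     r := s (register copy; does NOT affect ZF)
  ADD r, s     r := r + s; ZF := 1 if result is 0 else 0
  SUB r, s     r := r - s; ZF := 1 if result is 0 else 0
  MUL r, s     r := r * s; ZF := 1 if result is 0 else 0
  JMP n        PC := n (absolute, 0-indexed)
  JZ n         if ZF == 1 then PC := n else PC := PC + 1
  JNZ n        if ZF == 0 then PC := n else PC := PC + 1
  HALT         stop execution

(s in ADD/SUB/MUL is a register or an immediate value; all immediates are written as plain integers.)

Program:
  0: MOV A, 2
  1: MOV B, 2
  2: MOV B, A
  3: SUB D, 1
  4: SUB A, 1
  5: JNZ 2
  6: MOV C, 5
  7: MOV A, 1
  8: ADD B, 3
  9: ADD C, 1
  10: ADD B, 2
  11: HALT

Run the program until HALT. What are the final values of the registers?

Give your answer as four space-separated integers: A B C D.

Answer: 1 6 6 -2

Derivation:
Step 1: PC=0 exec 'MOV A, 2'. After: A=2 B=0 C=0 D=0 ZF=0 PC=1
Step 2: PC=1 exec 'MOV B, 2'. After: A=2 B=2 C=0 D=0 ZF=0 PC=2
Step 3: PC=2 exec 'MOV B, A'. After: A=2 B=2 C=0 D=0 ZF=0 PC=3
Step 4: PC=3 exec 'SUB D, 1'. After: A=2 B=2 C=0 D=-1 ZF=0 PC=4
Step 5: PC=4 exec 'SUB A, 1'. After: A=1 B=2 C=0 D=-1 ZF=0 PC=5
Step 6: PC=5 exec 'JNZ 2'. After: A=1 B=2 C=0 D=-1 ZF=0 PC=2
Step 7: PC=2 exec 'MOV B, A'. After: A=1 B=1 C=0 D=-1 ZF=0 PC=3
Step 8: PC=3 exec 'SUB D, 1'. After: A=1 B=1 C=0 D=-2 ZF=0 PC=4
Step 9: PC=4 exec 'SUB A, 1'. After: A=0 B=1 C=0 D=-2 ZF=1 PC=5
Step 10: PC=5 exec 'JNZ 2'. After: A=0 B=1 C=0 D=-2 ZF=1 PC=6
Step 11: PC=6 exec 'MOV C, 5'. After: A=0 B=1 C=5 D=-2 ZF=1 PC=7
Step 12: PC=7 exec 'MOV A, 1'. After: A=1 B=1 C=5 D=-2 ZF=1 PC=8
Step 13: PC=8 exec 'ADD B, 3'. After: A=1 B=4 C=5 D=-2 ZF=0 PC=9
Step 14: PC=9 exec 'ADD C, 1'. After: A=1 B=4 C=6 D=-2 ZF=0 PC=10
Step 15: PC=10 exec 'ADD B, 2'. After: A=1 B=6 C=6 D=-2 ZF=0 PC=11
Step 16: PC=11 exec 'HALT'. After: A=1 B=6 C=6 D=-2 ZF=0 PC=11 HALTED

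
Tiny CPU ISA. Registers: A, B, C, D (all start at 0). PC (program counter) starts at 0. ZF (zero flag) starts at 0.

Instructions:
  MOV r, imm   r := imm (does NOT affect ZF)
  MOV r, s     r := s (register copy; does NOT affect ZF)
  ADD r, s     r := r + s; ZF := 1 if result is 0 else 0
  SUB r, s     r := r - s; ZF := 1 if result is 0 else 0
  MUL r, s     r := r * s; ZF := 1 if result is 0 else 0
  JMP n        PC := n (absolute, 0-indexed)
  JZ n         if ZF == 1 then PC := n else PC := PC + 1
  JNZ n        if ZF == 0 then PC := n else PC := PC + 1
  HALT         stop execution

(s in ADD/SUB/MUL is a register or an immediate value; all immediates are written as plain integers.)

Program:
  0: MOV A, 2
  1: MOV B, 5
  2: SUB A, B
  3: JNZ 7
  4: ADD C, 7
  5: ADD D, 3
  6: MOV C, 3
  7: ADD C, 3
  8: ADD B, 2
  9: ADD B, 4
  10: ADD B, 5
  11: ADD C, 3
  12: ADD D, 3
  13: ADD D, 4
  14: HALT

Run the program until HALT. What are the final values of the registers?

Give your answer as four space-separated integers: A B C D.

Step 1: PC=0 exec 'MOV A, 2'. After: A=2 B=0 C=0 D=0 ZF=0 PC=1
Step 2: PC=1 exec 'MOV B, 5'. After: A=2 B=5 C=0 D=0 ZF=0 PC=2
Step 3: PC=2 exec 'SUB A, B'. After: A=-3 B=5 C=0 D=0 ZF=0 PC=3
Step 4: PC=3 exec 'JNZ 7'. After: A=-3 B=5 C=0 D=0 ZF=0 PC=7
Step 5: PC=7 exec 'ADD C, 3'. After: A=-3 B=5 C=3 D=0 ZF=0 PC=8
Step 6: PC=8 exec 'ADD B, 2'. After: A=-3 B=7 C=3 D=0 ZF=0 PC=9
Step 7: PC=9 exec 'ADD B, 4'. After: A=-3 B=11 C=3 D=0 ZF=0 PC=10
Step 8: PC=10 exec 'ADD B, 5'. After: A=-3 B=16 C=3 D=0 ZF=0 PC=11
Step 9: PC=11 exec 'ADD C, 3'. After: A=-3 B=16 C=6 D=0 ZF=0 PC=12
Step 10: PC=12 exec 'ADD D, 3'. After: A=-3 B=16 C=6 D=3 ZF=0 PC=13
Step 11: PC=13 exec 'ADD D, 4'. After: A=-3 B=16 C=6 D=7 ZF=0 PC=14
Step 12: PC=14 exec 'HALT'. After: A=-3 B=16 C=6 D=7 ZF=0 PC=14 HALTED

Answer: -3 16 6 7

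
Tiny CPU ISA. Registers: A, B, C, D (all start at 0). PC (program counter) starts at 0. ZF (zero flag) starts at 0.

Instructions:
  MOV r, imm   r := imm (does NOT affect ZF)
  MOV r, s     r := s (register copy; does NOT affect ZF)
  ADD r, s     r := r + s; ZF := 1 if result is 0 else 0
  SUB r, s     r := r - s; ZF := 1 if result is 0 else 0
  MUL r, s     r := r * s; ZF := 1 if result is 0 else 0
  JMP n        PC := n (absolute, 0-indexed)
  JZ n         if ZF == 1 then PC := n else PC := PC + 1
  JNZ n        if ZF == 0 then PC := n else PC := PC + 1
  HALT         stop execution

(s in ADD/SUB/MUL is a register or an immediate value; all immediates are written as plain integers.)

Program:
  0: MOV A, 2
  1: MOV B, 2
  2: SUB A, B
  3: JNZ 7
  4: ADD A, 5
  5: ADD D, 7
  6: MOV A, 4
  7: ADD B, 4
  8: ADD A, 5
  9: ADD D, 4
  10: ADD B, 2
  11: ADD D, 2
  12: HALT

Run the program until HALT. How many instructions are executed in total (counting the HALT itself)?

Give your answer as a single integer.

Step 1: PC=0 exec 'MOV A, 2'. After: A=2 B=0 C=0 D=0 ZF=0 PC=1
Step 2: PC=1 exec 'MOV B, 2'. After: A=2 B=2 C=0 D=0 ZF=0 PC=2
Step 3: PC=2 exec 'SUB A, B'. After: A=0 B=2 C=0 D=0 ZF=1 PC=3
Step 4: PC=3 exec 'JNZ 7'. After: A=0 B=2 C=0 D=0 ZF=1 PC=4
Step 5: PC=4 exec 'ADD A, 5'. After: A=5 B=2 C=0 D=0 ZF=0 PC=5
Step 6: PC=5 exec 'ADD D, 7'. After: A=5 B=2 C=0 D=7 ZF=0 PC=6
Step 7: PC=6 exec 'MOV A, 4'. After: A=4 B=2 C=0 D=7 ZF=0 PC=7
Step 8: PC=7 exec 'ADD B, 4'. After: A=4 B=6 C=0 D=7 ZF=0 PC=8
Step 9: PC=8 exec 'ADD A, 5'. After: A=9 B=6 C=0 D=7 ZF=0 PC=9
Step 10: PC=9 exec 'ADD D, 4'. After: A=9 B=6 C=0 D=11 ZF=0 PC=10
Step 11: PC=10 exec 'ADD B, 2'. After: A=9 B=8 C=0 D=11 ZF=0 PC=11
Step 12: PC=11 exec 'ADD D, 2'. After: A=9 B=8 C=0 D=13 ZF=0 PC=12
Step 13: PC=12 exec 'HALT'. After: A=9 B=8 C=0 D=13 ZF=0 PC=12 HALTED
Total instructions executed: 13

Answer: 13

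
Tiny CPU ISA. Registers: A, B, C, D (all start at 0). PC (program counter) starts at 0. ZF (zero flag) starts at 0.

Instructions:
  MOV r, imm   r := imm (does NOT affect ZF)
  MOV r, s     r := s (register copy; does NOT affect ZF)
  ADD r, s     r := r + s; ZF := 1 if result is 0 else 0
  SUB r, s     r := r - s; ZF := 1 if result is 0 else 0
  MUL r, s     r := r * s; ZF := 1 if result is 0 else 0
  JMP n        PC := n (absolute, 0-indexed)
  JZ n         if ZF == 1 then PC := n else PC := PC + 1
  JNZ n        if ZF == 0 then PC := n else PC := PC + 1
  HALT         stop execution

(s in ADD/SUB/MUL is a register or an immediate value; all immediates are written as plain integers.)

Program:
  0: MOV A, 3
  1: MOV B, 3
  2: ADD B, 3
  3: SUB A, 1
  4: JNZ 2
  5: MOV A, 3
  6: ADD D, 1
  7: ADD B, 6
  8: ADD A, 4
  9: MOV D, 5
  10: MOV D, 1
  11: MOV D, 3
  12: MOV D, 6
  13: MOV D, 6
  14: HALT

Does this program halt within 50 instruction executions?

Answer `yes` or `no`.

Step 1: PC=0 exec 'MOV A, 3'. After: A=3 B=0 C=0 D=0 ZF=0 PC=1
Step 2: PC=1 exec 'MOV B, 3'. After: A=3 B=3 C=0 D=0 ZF=0 PC=2
Step 3: PC=2 exec 'ADD B, 3'. After: A=3 B=6 C=0 D=0 ZF=0 PC=3
Step 4: PC=3 exec 'SUB A, 1'. After: A=2 B=6 C=0 D=0 ZF=0 PC=4
Step 5: PC=4 exec 'JNZ 2'. After: A=2 B=6 C=0 D=0 ZF=0 PC=2
Step 6: PC=2 exec 'ADD B, 3'. After: A=2 B=9 C=0 D=0 ZF=0 PC=3
Step 7: PC=3 exec 'SUB A, 1'. After: A=1 B=9 C=0 D=0 ZF=0 PC=4
Step 8: PC=4 exec 'JNZ 2'. After: A=1 B=9 C=0 D=0 ZF=0 PC=2
Step 9: PC=2 exec 'ADD B, 3'. After: A=1 B=12 C=0 D=0 ZF=0 PC=3
Step 10: PC=3 exec 'SUB A, 1'. After: A=0 B=12 C=0 D=0 ZF=1 PC=4
Step 11: PC=4 exec 'JNZ 2'. After: A=0 B=12 C=0 D=0 ZF=1 PC=5
Step 12: PC=5 exec 'MOV A, 3'. After: A=3 B=12 C=0 D=0 ZF=1 PC=6
Step 13: PC=6 exec 'ADD D, 1'. After: A=3 B=12 C=0 D=1 ZF=0 PC=7
Step 14: PC=7 exec 'ADD B, 6'. After: A=3 B=18 C=0 D=1 ZF=0 PC=8
Step 15: PC=8 exec 'ADD A, 4'. After: A=7 B=18 C=0 D=1 ZF=0 PC=9
Step 16: PC=9 exec 'MOV D, 5'. After: A=7 B=18 C=0 D=5 ZF=0 PC=10
Step 17: PC=10 exec 'MOV D, 1'. After: A=7 B=18 C=0 D=1 ZF=0 PC=11
Step 18: PC=11 exec 'MOV D, 3'. After: A=7 B=18 C=0 D=3 ZF=0 PC=12
Step 19: PC=12 exec 'MOV D, 6'. After: A=7 B=18 C=0 D=6 ZF=0 PC=13
Step 20: PC=13 exec 'MOV D, 6'. After: A=7 B=18 C=0 D=6 ZF=0 PC=14
Step 21: PC=14 exec 'HALT'. After: A=7 B=18 C=0 D=6 ZF=0 PC=14 HALTED

Answer: yes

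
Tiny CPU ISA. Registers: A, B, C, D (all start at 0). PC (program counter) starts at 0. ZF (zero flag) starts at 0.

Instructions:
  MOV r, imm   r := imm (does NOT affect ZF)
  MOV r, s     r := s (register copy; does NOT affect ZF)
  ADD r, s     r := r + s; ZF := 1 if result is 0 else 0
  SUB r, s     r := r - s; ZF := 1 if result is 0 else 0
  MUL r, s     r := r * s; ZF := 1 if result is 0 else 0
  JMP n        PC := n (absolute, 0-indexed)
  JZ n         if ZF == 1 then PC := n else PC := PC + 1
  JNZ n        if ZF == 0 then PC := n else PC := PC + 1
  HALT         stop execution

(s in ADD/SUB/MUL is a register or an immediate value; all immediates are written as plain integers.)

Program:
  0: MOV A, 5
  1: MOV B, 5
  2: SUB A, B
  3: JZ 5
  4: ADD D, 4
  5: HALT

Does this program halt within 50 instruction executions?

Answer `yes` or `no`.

Step 1: PC=0 exec 'MOV A, 5'. After: A=5 B=0 C=0 D=0 ZF=0 PC=1
Step 2: PC=1 exec 'MOV B, 5'. After: A=5 B=5 C=0 D=0 ZF=0 PC=2
Step 3: PC=2 exec 'SUB A, B'. After: A=0 B=5 C=0 D=0 ZF=1 PC=3
Step 4: PC=3 exec 'JZ 5'. After: A=0 B=5 C=0 D=0 ZF=1 PC=5
Step 5: PC=5 exec 'HALT'. After: A=0 B=5 C=0 D=0 ZF=1 PC=5 HALTED

Answer: yes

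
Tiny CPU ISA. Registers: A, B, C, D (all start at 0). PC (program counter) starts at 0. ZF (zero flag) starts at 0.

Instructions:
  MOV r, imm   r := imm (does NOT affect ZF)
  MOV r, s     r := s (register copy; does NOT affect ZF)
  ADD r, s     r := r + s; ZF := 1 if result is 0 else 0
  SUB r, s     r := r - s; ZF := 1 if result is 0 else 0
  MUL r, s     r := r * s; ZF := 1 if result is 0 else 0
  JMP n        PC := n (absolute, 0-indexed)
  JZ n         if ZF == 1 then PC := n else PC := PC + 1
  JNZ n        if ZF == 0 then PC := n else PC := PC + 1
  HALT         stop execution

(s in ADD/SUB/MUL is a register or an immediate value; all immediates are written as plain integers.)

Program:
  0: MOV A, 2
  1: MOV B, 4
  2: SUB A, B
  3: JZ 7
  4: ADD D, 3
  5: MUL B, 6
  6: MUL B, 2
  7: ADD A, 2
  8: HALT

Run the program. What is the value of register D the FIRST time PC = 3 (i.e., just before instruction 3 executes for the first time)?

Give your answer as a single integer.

Step 1: PC=0 exec 'MOV A, 2'. After: A=2 B=0 C=0 D=0 ZF=0 PC=1
Step 2: PC=1 exec 'MOV B, 4'. After: A=2 B=4 C=0 D=0 ZF=0 PC=2
Step 3: PC=2 exec 'SUB A, B'. After: A=-2 B=4 C=0 D=0 ZF=0 PC=3
First time PC=3: D=0

0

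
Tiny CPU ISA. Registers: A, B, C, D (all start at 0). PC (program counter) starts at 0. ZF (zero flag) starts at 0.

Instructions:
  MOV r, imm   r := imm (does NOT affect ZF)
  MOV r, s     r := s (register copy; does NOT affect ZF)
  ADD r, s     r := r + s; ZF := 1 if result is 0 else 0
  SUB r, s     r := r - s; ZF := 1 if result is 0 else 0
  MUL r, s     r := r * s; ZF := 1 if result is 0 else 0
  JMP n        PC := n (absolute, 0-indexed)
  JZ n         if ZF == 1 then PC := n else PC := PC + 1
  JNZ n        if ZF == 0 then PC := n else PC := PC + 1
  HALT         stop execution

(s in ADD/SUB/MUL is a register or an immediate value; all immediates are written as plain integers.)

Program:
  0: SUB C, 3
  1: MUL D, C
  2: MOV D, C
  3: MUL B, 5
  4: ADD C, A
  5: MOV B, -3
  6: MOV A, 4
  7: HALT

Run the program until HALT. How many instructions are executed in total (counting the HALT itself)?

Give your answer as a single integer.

Answer: 8

Derivation:
Step 1: PC=0 exec 'SUB C, 3'. After: A=0 B=0 C=-3 D=0 ZF=0 PC=1
Step 2: PC=1 exec 'MUL D, C'. After: A=0 B=0 C=-3 D=0 ZF=1 PC=2
Step 3: PC=2 exec 'MOV D, C'. After: A=0 B=0 C=-3 D=-3 ZF=1 PC=3
Step 4: PC=3 exec 'MUL B, 5'. After: A=0 B=0 C=-3 D=-3 ZF=1 PC=4
Step 5: PC=4 exec 'ADD C, A'. After: A=0 B=0 C=-3 D=-3 ZF=0 PC=5
Step 6: PC=5 exec 'MOV B, -3'. After: A=0 B=-3 C=-3 D=-3 ZF=0 PC=6
Step 7: PC=6 exec 'MOV A, 4'. After: A=4 B=-3 C=-3 D=-3 ZF=0 PC=7
Step 8: PC=7 exec 'HALT'. After: A=4 B=-3 C=-3 D=-3 ZF=0 PC=7 HALTED
Total instructions executed: 8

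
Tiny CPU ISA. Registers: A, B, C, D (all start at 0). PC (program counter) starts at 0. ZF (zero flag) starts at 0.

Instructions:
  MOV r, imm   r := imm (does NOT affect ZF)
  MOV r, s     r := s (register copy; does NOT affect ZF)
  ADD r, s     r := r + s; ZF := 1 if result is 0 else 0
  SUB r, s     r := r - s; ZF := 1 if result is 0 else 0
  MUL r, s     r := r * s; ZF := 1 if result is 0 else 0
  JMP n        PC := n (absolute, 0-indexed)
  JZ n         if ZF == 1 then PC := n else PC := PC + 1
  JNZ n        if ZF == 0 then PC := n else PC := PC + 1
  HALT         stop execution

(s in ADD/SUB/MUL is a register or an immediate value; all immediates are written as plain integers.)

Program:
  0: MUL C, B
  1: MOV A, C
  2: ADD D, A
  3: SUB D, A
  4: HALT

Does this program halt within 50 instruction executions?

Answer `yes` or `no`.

Step 1: PC=0 exec 'MUL C, B'. After: A=0 B=0 C=0 D=0 ZF=1 PC=1
Step 2: PC=1 exec 'MOV A, C'. After: A=0 B=0 C=0 D=0 ZF=1 PC=2
Step 3: PC=2 exec 'ADD D, A'. After: A=0 B=0 C=0 D=0 ZF=1 PC=3
Step 4: PC=3 exec 'SUB D, A'. After: A=0 B=0 C=0 D=0 ZF=1 PC=4
Step 5: PC=4 exec 'HALT'. After: A=0 B=0 C=0 D=0 ZF=1 PC=4 HALTED

Answer: yes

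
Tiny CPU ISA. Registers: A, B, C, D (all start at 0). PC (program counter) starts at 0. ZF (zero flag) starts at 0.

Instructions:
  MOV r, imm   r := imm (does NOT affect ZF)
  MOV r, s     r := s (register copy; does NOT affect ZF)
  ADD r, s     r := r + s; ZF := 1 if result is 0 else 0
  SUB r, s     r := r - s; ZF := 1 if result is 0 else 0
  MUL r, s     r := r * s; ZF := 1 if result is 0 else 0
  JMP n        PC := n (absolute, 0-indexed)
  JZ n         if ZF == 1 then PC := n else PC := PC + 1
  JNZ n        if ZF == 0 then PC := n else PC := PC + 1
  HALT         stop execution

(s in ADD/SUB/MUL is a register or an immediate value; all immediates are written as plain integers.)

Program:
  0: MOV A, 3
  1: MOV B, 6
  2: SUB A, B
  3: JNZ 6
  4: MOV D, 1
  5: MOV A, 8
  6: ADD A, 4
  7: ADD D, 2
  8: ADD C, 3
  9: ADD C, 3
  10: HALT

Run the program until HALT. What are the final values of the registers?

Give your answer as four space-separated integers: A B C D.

Answer: 1 6 6 2

Derivation:
Step 1: PC=0 exec 'MOV A, 3'. After: A=3 B=0 C=0 D=0 ZF=0 PC=1
Step 2: PC=1 exec 'MOV B, 6'. After: A=3 B=6 C=0 D=0 ZF=0 PC=2
Step 3: PC=2 exec 'SUB A, B'. After: A=-3 B=6 C=0 D=0 ZF=0 PC=3
Step 4: PC=3 exec 'JNZ 6'. After: A=-3 B=6 C=0 D=0 ZF=0 PC=6
Step 5: PC=6 exec 'ADD A, 4'. After: A=1 B=6 C=0 D=0 ZF=0 PC=7
Step 6: PC=7 exec 'ADD D, 2'. After: A=1 B=6 C=0 D=2 ZF=0 PC=8
Step 7: PC=8 exec 'ADD C, 3'. After: A=1 B=6 C=3 D=2 ZF=0 PC=9
Step 8: PC=9 exec 'ADD C, 3'. After: A=1 B=6 C=6 D=2 ZF=0 PC=10
Step 9: PC=10 exec 'HALT'. After: A=1 B=6 C=6 D=2 ZF=0 PC=10 HALTED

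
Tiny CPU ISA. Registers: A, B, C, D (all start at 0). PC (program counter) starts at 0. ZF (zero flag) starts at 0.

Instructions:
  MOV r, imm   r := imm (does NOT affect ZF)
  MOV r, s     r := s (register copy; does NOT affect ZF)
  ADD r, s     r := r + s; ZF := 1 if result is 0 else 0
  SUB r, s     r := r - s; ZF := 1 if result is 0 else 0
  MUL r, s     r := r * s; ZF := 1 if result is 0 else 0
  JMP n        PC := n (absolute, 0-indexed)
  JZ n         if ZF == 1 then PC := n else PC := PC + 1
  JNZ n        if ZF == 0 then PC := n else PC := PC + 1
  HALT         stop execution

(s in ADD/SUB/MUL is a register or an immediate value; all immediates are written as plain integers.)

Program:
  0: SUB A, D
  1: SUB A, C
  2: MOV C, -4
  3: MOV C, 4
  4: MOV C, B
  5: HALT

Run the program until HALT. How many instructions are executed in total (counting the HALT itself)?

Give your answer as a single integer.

Step 1: PC=0 exec 'SUB A, D'. After: A=0 B=0 C=0 D=0 ZF=1 PC=1
Step 2: PC=1 exec 'SUB A, C'. After: A=0 B=0 C=0 D=0 ZF=1 PC=2
Step 3: PC=2 exec 'MOV C, -4'. After: A=0 B=0 C=-4 D=0 ZF=1 PC=3
Step 4: PC=3 exec 'MOV C, 4'. After: A=0 B=0 C=4 D=0 ZF=1 PC=4
Step 5: PC=4 exec 'MOV C, B'. After: A=0 B=0 C=0 D=0 ZF=1 PC=5
Step 6: PC=5 exec 'HALT'. After: A=0 B=0 C=0 D=0 ZF=1 PC=5 HALTED
Total instructions executed: 6

Answer: 6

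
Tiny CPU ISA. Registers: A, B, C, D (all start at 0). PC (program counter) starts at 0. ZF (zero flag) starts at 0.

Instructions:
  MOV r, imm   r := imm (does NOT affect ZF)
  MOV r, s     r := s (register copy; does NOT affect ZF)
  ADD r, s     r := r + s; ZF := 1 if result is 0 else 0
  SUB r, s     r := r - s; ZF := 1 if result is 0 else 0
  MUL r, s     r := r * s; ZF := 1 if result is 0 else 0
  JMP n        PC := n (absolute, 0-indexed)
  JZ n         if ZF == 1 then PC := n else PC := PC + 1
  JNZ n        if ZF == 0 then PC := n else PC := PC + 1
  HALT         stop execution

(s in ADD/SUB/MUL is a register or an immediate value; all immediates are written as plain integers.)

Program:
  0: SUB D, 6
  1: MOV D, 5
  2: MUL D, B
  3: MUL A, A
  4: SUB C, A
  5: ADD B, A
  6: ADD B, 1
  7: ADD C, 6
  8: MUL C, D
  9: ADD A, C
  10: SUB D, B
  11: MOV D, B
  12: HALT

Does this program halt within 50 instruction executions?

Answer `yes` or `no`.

Answer: yes

Derivation:
Step 1: PC=0 exec 'SUB D, 6'. After: A=0 B=0 C=0 D=-6 ZF=0 PC=1
Step 2: PC=1 exec 'MOV D, 5'. After: A=0 B=0 C=0 D=5 ZF=0 PC=2
Step 3: PC=2 exec 'MUL D, B'. After: A=0 B=0 C=0 D=0 ZF=1 PC=3
Step 4: PC=3 exec 'MUL A, A'. After: A=0 B=0 C=0 D=0 ZF=1 PC=4
Step 5: PC=4 exec 'SUB C, A'. After: A=0 B=0 C=0 D=0 ZF=1 PC=5
Step 6: PC=5 exec 'ADD B, A'. After: A=0 B=0 C=0 D=0 ZF=1 PC=6
Step 7: PC=6 exec 'ADD B, 1'. After: A=0 B=1 C=0 D=0 ZF=0 PC=7
Step 8: PC=7 exec 'ADD C, 6'. After: A=0 B=1 C=6 D=0 ZF=0 PC=8
Step 9: PC=8 exec 'MUL C, D'. After: A=0 B=1 C=0 D=0 ZF=1 PC=9
Step 10: PC=9 exec 'ADD A, C'. After: A=0 B=1 C=0 D=0 ZF=1 PC=10
Step 11: PC=10 exec 'SUB D, B'. After: A=0 B=1 C=0 D=-1 ZF=0 PC=11
Step 12: PC=11 exec 'MOV D, B'. After: A=0 B=1 C=0 D=1 ZF=0 PC=12
Step 13: PC=12 exec 'HALT'. After: A=0 B=1 C=0 D=1 ZF=0 PC=12 HALTED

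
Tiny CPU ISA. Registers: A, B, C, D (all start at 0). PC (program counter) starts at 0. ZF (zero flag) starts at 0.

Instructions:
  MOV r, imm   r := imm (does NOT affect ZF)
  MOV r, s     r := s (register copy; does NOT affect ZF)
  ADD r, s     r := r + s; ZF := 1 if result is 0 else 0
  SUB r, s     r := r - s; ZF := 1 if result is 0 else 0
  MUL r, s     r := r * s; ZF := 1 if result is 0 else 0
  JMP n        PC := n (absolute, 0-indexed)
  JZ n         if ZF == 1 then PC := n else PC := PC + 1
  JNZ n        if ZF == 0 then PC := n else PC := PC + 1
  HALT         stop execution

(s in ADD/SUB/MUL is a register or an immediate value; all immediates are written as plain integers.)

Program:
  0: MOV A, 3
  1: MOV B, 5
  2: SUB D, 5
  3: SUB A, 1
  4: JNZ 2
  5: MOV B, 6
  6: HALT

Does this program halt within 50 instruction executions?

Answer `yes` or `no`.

Answer: yes

Derivation:
Step 1: PC=0 exec 'MOV A, 3'. After: A=3 B=0 C=0 D=0 ZF=0 PC=1
Step 2: PC=1 exec 'MOV B, 5'. After: A=3 B=5 C=0 D=0 ZF=0 PC=2
Step 3: PC=2 exec 'SUB D, 5'. After: A=3 B=5 C=0 D=-5 ZF=0 PC=3
Step 4: PC=3 exec 'SUB A, 1'. After: A=2 B=5 C=0 D=-5 ZF=0 PC=4
Step 5: PC=4 exec 'JNZ 2'. After: A=2 B=5 C=0 D=-5 ZF=0 PC=2
Step 6: PC=2 exec 'SUB D, 5'. After: A=2 B=5 C=0 D=-10 ZF=0 PC=3
Step 7: PC=3 exec 'SUB A, 1'. After: A=1 B=5 C=0 D=-10 ZF=0 PC=4
Step 8: PC=4 exec 'JNZ 2'. After: A=1 B=5 C=0 D=-10 ZF=0 PC=2
Step 9: PC=2 exec 'SUB D, 5'. After: A=1 B=5 C=0 D=-15 ZF=0 PC=3
Step 10: PC=3 exec 'SUB A, 1'. After: A=0 B=5 C=0 D=-15 ZF=1 PC=4
Step 11: PC=4 exec 'JNZ 2'. After: A=0 B=5 C=0 D=-15 ZF=1 PC=5
Step 12: PC=5 exec 'MOV B, 6'. After: A=0 B=6 C=0 D=-15 ZF=1 PC=6
Step 13: PC=6 exec 'HALT'. After: A=0 B=6 C=0 D=-15 ZF=1 PC=6 HALTED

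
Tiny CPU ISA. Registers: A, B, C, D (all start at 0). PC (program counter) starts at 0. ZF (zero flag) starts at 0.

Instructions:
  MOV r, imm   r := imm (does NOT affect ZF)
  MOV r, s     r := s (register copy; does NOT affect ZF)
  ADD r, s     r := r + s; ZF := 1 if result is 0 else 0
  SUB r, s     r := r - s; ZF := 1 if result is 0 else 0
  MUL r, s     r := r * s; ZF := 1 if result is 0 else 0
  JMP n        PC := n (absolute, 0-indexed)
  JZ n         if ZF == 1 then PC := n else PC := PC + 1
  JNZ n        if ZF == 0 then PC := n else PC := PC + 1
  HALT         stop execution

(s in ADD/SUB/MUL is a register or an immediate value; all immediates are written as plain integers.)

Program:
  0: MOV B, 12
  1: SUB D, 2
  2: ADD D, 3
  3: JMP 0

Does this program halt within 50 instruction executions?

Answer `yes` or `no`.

Answer: no

Derivation:
Step 1: PC=0 exec 'MOV B, 12'. After: A=0 B=12 C=0 D=0 ZF=0 PC=1
Step 2: PC=1 exec 'SUB D, 2'. After: A=0 B=12 C=0 D=-2 ZF=0 PC=2
Step 3: PC=2 exec 'ADD D, 3'. After: A=0 B=12 C=0 D=1 ZF=0 PC=3
Step 4: PC=3 exec 'JMP 0'. After: A=0 B=12 C=0 D=1 ZF=0 PC=0
Step 5: PC=0 exec 'MOV B, 12'. After: A=0 B=12 C=0 D=1 ZF=0 PC=1
Step 6: PC=1 exec 'SUB D, 2'. After: A=0 B=12 C=0 D=-1 ZF=0 PC=2
Step 7: PC=2 exec 'ADD D, 3'. After: A=0 B=12 C=0 D=2 ZF=0 PC=3
Step 8: PC=3 exec 'JMP 0'. After: A=0 B=12 C=0 D=2 ZF=0 PC=0
Step 9: PC=0 exec 'MOV B, 12'. After: A=0 B=12 C=0 D=2 ZF=0 PC=1
Step 10: PC=1 exec 'SUB D, 2'. After: A=0 B=12 C=0 D=0 ZF=1 PC=2
Step 11: PC=2 exec 'ADD D, 3'. After: A=0 B=12 C=0 D=3 ZF=0 PC=3
Step 12: PC=3 exec 'JMP 0'. After: A=0 B=12 C=0 D=3 ZF=0 PC=0
Step 13: PC=0 exec 'MOV B, 12'. After: A=0 B=12 C=0 D=3 ZF=0 PC=1
Step 14: PC=1 exec 'SUB D, 2'. After: A=0 B=12 C=0 D=1 ZF=0 PC=2
Step 15: PC=2 exec 'ADD D, 3'. After: A=0 B=12 C=0 D=4 ZF=0 PC=3
After 50 steps: not halted. PC revisits the same instructions with no path to HALT; will never halt.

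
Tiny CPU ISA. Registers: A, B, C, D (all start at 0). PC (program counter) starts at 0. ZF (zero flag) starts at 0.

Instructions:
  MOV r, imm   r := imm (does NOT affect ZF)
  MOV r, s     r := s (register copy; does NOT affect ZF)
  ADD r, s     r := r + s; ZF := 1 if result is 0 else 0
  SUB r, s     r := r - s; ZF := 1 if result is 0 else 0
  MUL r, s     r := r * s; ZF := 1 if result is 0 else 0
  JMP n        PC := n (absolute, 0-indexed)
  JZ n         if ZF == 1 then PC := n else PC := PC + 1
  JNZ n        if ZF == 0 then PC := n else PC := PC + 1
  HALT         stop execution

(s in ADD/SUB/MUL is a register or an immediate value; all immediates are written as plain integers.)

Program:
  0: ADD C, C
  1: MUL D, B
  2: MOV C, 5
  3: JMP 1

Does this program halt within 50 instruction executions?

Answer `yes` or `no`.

Answer: no

Derivation:
Step 1: PC=0 exec 'ADD C, C'. After: A=0 B=0 C=0 D=0 ZF=1 PC=1
Step 2: PC=1 exec 'MUL D, B'. After: A=0 B=0 C=0 D=0 ZF=1 PC=2
Step 3: PC=2 exec 'MOV C, 5'. After: A=0 B=0 C=5 D=0 ZF=1 PC=3
Step 4: PC=3 exec 'JMP 1'. After: A=0 B=0 C=5 D=0 ZF=1 PC=1
Step 5: PC=1 exec 'MUL D, B'. After: A=0 B=0 C=5 D=0 ZF=1 PC=2
Step 6: PC=2 exec 'MOV C, 5'. After: A=0 B=0 C=5 D=0 ZF=1 PC=3
State after step 6 equals state after step 3: the program is in a cycle of length 3 and will never halt.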